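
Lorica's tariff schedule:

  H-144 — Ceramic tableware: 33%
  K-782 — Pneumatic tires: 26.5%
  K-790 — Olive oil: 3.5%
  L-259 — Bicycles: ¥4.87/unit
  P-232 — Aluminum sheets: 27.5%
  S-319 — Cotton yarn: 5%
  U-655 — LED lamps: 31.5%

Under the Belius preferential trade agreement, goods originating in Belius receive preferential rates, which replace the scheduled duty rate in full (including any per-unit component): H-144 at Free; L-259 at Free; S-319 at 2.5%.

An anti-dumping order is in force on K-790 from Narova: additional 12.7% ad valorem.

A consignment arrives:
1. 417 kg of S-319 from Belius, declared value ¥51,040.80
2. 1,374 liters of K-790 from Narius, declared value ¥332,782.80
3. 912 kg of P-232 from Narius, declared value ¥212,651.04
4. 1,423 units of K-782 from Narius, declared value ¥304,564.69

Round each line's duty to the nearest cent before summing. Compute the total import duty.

¥152,112.10

Line 1 (S-319, Belius, 417 kg, ¥51,040.80):
Base rate for S-319 is 5%.
Origin Belius qualifies under the Lorica–Belius agreement and S-319 is covered: preferential rate 2.5% applies instead.
Duty = ¥51,040.80 × 2.5% = ¥1,276.02.
Line 2 (K-790, Narius, 1,374 liters, ¥332,782.80):
Base rate for K-790 is 3.5%.
The additional-duty order on K-790 targets Narova, not Narius; it does not apply.
Duty = ¥332,782.80 × 3.5% = ¥11,647.40.
Line 3 (P-232, Narius, 912 kg, ¥212,651.04):
Base rate for P-232 is 27.5%.
Duty = ¥212,651.04 × 27.5% = ¥58,479.04.
Line 4 (K-782, Narius, 1,423 units, ¥304,564.69):
Base rate for K-782 is 26.5%.
Duty = ¥304,564.69 × 26.5% = ¥80,709.64.
Total = ¥1,276.02 + ¥11,647.40 + ¥58,479.04 + ¥80,709.64 = ¥152,112.10.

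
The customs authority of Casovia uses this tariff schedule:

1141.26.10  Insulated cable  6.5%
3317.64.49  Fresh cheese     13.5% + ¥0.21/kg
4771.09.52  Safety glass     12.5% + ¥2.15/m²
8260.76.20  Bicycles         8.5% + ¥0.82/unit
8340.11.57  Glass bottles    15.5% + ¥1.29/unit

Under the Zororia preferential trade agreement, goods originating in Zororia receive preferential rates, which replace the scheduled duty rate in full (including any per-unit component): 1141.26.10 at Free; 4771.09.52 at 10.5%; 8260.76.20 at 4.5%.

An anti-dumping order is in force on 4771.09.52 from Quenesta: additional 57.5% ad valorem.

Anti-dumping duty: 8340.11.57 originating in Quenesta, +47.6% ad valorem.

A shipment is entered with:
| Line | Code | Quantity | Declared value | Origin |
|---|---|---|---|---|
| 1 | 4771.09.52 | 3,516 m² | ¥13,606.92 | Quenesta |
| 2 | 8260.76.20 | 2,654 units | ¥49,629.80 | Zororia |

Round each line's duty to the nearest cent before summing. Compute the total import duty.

Line 1 (4771.09.52, Quenesta, 3,516 m², ¥13,606.92):
Base rate for 4771.09.52 is 12.5% + ¥2.15/m².
4771.09.52 has an FTA preferential rate, but origin Quenesta is not Zororia; base rate stands.
Additional duty on 4771.09.52 from Quenesta: +57.5%. Applied ad valorem rate: 12.5% + 57.5% = 70%.
Duty = ¥13,606.92 × 70% + 3,516 × ¥2.15 = ¥17,084.24.
Line 2 (8260.76.20, Zororia, 2,654 units, ¥49,629.80):
Base rate for 8260.76.20 is 8.5% + ¥0.82/unit.
Origin Zororia qualifies under the Casovia–Zororia agreement and 8260.76.20 is covered: preferential rate 4.5% applies instead.
Duty = ¥49,629.80 × 4.5% = ¥2,233.34.
Total = ¥17,084.24 + ¥2,233.34 = ¥19,317.58.

¥19,317.58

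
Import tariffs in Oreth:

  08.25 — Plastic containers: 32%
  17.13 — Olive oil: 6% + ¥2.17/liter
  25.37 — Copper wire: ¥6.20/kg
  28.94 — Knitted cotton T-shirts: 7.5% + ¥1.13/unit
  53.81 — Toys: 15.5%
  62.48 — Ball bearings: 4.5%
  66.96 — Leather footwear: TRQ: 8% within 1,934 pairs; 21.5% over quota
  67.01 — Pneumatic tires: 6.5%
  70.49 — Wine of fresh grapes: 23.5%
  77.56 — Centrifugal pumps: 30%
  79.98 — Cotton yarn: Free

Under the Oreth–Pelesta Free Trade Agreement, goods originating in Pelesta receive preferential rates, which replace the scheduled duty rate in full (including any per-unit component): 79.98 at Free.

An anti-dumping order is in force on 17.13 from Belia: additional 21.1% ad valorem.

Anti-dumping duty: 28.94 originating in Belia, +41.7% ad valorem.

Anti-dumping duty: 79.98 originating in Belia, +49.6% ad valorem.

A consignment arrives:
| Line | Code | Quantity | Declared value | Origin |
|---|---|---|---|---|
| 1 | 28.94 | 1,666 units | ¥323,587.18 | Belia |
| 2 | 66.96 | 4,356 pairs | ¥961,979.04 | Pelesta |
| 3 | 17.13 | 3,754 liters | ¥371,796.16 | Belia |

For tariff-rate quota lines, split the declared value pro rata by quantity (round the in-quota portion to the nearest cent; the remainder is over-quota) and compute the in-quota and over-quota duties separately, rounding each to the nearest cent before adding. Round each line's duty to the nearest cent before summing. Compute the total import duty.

Line 1 (28.94, Belia, 1,666 units, ¥323,587.18):
Base rate for 28.94 is 7.5% + ¥1.13/unit.
Additional duty on 28.94 from Belia: +41.7%. Applied ad valorem rate: 7.5% + 41.7% = 49.2%.
Duty = ¥323,587.18 × 49.2% + 1,666 × ¥1.13 = ¥161,087.47.
Line 2 (66.96, Pelesta, 4,356 pairs, ¥961,979.04):
Code 66.96 is under a tariff-rate quota (threshold 1,934 pairs). In-quota: 1,934 pairs at 8%; over-quota: 2,422 pairs at 21.5%.
Pro-rata value split: in-quota = ¥961,979.04 × 1,934/4,356 = ¥427,104.56; over-quota = ¥961,979.04 − ¥427,104.56 = ¥534,874.48.
In-quota duty = ¥427,104.56 × 8% = ¥34,168.36. Over-quota duty = ¥534,874.48 × 21.5% = ¥114,998.01.
Line duty = ¥34,168.36 + ¥114,998.01 = ¥149,166.37.
Line 3 (17.13, Belia, 3,754 liters, ¥371,796.16):
Base rate for 17.13 is 6% + ¥2.17/liter.
Additional duty on 17.13 from Belia: +21.1%. Applied ad valorem rate: 6% + 21.1% = 27.1%.
Duty = ¥371,796.16 × 27.1% + 3,754 × ¥2.17 = ¥108,902.94.
Total = ¥161,087.47 + ¥149,166.37 + ¥108,902.94 = ¥419,156.78.

¥419,156.78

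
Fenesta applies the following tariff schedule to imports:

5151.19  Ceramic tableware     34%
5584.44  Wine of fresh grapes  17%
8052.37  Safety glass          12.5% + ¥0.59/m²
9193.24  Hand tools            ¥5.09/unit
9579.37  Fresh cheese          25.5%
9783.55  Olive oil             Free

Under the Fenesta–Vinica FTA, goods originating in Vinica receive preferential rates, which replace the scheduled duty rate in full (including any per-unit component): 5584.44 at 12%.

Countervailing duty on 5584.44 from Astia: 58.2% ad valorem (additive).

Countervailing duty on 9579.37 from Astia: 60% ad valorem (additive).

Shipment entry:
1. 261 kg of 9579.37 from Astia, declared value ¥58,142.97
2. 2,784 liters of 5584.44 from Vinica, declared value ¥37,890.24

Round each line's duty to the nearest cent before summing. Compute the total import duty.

Line 1 (9579.37, Astia, 261 kg, ¥58,142.97):
Base rate for 9579.37 is 25.5%.
Additional duty on 9579.37 from Astia: +60%. Applied ad valorem rate: 25.5% + 60% = 85.5%.
Duty = ¥58,142.97 × 85.5% = ¥49,712.24.
Line 2 (5584.44, Vinica, 2,784 liters, ¥37,890.24):
Base rate for 5584.44 is 17%.
Origin Vinica qualifies under the Fenesta–Vinica agreement and 5584.44 is covered: preferential rate 12% applies instead.
The additional-duty order on 5584.44 targets Astia, not Vinica; it does not apply.
Duty = ¥37,890.24 × 12% = ¥4,546.83.
Total = ¥49,712.24 + ¥4,546.83 = ¥54,259.07.

¥54,259.07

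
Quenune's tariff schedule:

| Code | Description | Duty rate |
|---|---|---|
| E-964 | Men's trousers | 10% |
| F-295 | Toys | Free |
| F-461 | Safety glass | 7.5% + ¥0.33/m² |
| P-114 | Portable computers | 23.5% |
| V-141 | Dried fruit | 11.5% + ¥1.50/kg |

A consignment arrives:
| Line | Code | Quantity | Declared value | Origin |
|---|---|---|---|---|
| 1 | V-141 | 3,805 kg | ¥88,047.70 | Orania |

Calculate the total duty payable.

¥15,832.99

Line 1 (V-141, Orania, 3,805 kg, ¥88,047.70):
Base rate for V-141 is 11.5% + ¥1.50/kg.
Duty = ¥88,047.70 × 11.5% + 3,805 × ¥1.50 = ¥15,832.99.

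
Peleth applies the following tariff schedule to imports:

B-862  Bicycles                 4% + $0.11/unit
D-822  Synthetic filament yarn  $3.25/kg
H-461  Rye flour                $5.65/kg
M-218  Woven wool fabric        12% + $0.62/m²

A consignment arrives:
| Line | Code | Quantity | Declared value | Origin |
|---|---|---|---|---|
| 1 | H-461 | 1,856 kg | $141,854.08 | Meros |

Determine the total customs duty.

$10,486.40

Line 1 (H-461, Meros, 1,856 kg, $141,854.08):
Base rate for H-461 is $5.65/kg.
Duty = 1,856 × $5.65 = $10,486.40.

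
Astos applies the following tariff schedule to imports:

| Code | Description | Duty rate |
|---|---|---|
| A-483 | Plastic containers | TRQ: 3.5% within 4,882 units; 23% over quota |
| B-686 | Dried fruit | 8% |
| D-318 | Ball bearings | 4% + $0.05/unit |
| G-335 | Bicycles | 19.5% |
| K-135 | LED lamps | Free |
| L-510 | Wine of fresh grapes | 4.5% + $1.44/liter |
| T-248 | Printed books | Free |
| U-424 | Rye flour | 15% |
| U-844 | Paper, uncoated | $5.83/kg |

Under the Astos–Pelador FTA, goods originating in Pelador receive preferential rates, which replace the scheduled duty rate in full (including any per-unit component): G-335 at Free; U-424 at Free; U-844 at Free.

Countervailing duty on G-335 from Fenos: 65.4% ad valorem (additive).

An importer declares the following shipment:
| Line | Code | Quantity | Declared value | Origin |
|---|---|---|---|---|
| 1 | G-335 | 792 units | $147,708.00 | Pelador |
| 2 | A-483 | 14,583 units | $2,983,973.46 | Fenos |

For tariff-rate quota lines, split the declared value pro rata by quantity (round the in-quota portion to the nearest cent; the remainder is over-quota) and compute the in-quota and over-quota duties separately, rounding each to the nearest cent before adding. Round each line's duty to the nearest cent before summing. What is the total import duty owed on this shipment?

Line 1 (G-335, Pelador, 792 units, $147,708.00):
Base rate for G-335 is 19.5%.
Origin Pelador qualifies under the Astos–Pelador agreement and G-335 is covered: preferential rate Free applies instead.
The additional-duty order on G-335 targets Fenos, not Pelador; it does not apply.
Duty = $147,708.00 × 0% = $0.00.
Line 2 (A-483, Fenos, 14,583 units, $2,983,973.46):
Code A-483 is under a tariff-rate quota (threshold 4,882 units). In-quota: 4,882 units at 3.5%; over-quota: 9,701 units at 23%.
Pro-rata value split: in-quota = $2,983,973.46 × 4,882/14,583 = $998,954.84; over-quota = $2,983,973.46 − $998,954.84 = $1,985,018.62.
In-quota duty = $998,954.84 × 3.5% = $34,963.42. Over-quota duty = $1,985,018.62 × 23% = $456,554.28.
Line duty = $34,963.42 + $456,554.28 = $491,517.70.
Total = $0.00 + $491,517.70 = $491,517.70.

$491,517.70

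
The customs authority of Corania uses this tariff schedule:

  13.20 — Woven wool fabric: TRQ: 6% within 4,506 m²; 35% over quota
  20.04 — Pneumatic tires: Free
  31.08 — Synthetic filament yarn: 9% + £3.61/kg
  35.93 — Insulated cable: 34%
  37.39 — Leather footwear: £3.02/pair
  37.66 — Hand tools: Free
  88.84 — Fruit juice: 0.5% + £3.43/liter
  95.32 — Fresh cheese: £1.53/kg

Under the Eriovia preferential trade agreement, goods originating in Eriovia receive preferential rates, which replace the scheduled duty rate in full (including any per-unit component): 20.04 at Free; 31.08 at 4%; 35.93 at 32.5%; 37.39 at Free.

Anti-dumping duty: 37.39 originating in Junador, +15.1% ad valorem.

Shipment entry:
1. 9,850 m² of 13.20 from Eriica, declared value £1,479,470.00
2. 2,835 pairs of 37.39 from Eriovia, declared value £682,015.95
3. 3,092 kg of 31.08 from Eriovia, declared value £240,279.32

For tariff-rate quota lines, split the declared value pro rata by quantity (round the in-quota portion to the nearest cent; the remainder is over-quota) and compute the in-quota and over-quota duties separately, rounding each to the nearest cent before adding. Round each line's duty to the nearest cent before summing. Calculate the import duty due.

Line 1 (13.20, Eriica, 9,850 m², £1,479,470.00):
Code 13.20 is under a tariff-rate quota (threshold 4,506 m²). In-quota: 4,506 m² at 6%; over-quota: 5,344 m² at 35%.
Pro-rata value split: in-quota = £1,479,470.00 × 4,506/9,850 = £676,801.20; over-quota = £1,479,470.00 − £676,801.20 = £802,668.80.
In-quota duty = £676,801.20 × 6% = £40,608.07. Over-quota duty = £802,668.80 × 35% = £280,934.08.
Line duty = £40,608.07 + £280,934.08 = £321,542.15.
Line 2 (37.39, Eriovia, 2,835 pairs, £682,015.95):
Base rate for 37.39 is £3.02/pair.
Origin Eriovia qualifies under the Corania–Eriovia agreement and 37.39 is covered: preferential rate Free applies instead.
The additional-duty order on 37.39 targets Junador, not Eriovia; it does not apply.
Duty = £682,015.95 × 0% = £0.00.
Line 3 (31.08, Eriovia, 3,092 kg, £240,279.32):
Base rate for 31.08 is 9% + £3.61/kg.
Origin Eriovia qualifies under the Corania–Eriovia agreement and 31.08 is covered: preferential rate 4% applies instead.
Duty = £240,279.32 × 4% = £9,611.17.
Total = £321,542.15 + £0.00 + £9,611.17 = £331,153.32.

£331,153.32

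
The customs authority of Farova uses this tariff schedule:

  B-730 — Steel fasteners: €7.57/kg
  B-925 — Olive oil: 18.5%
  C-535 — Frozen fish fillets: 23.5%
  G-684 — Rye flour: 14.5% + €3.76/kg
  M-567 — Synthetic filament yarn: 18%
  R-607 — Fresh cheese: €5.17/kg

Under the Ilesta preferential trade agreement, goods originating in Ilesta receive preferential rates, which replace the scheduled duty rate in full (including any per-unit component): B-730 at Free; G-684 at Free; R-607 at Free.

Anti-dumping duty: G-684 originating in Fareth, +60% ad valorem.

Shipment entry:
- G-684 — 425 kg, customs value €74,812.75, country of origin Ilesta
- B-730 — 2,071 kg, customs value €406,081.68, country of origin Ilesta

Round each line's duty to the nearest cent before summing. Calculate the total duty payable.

Line 1 (G-684, Ilesta, 425 kg, €74,812.75):
Base rate for G-684 is 14.5% + €3.76/kg.
Origin Ilesta qualifies under the Farova–Ilesta agreement and G-684 is covered: preferential rate Free applies instead.
The additional-duty order on G-684 targets Fareth, not Ilesta; it does not apply.
Duty = €74,812.75 × 0% = €0.00.
Line 2 (B-730, Ilesta, 2,071 kg, €406,081.68):
Base rate for B-730 is €7.57/kg.
Origin Ilesta qualifies under the Farova–Ilesta agreement and B-730 is covered: preferential rate Free applies instead.
Duty = €406,081.68 × 0% = €0.00.
Total = €0.00 + €0.00 = €0.00.

€0.00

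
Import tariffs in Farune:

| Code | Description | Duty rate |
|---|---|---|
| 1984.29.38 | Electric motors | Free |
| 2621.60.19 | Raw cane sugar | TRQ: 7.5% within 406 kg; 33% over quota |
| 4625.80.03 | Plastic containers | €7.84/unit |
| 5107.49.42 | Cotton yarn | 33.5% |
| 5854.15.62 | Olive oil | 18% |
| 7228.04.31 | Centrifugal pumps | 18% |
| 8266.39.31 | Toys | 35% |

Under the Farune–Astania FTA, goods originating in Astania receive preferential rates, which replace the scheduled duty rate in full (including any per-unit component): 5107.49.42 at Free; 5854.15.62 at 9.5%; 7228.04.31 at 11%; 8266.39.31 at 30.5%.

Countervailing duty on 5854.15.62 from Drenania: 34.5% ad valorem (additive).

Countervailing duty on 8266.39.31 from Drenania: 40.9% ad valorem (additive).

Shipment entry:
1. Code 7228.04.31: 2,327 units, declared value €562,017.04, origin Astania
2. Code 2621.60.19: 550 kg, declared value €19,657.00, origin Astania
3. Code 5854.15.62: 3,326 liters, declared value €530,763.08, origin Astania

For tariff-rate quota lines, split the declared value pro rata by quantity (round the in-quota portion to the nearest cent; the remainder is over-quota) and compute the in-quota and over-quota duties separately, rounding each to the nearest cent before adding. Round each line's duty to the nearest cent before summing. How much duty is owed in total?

€115,031.00

Line 1 (7228.04.31, Astania, 2,327 units, €562,017.04):
Base rate for 7228.04.31 is 18%.
Origin Astania qualifies under the Farune–Astania agreement and 7228.04.31 is covered: preferential rate 11% applies instead.
Duty = €562,017.04 × 11% = €61,821.87.
Line 2 (2621.60.19, Astania, 550 kg, €19,657.00):
Code 2621.60.19 is under a tariff-rate quota (threshold 406 kg). In-quota: 406 kg at 7.5%; over-quota: 144 kg at 33%.
Pro-rata value split: in-quota = €19,657.00 × 406/550 = €14,510.44; over-quota = €19,657.00 − €14,510.44 = €5,146.56.
In-quota duty = €14,510.44 × 7.5% = €1,088.28. Over-quota duty = €5,146.56 × 33% = €1,698.36.
Line duty = €1,088.28 + €1,698.36 = €2,786.64.
Line 3 (5854.15.62, Astania, 3,326 liters, €530,763.08):
Base rate for 5854.15.62 is 18%.
Origin Astania qualifies under the Farune–Astania agreement and 5854.15.62 is covered: preferential rate 9.5% applies instead.
The additional-duty order on 5854.15.62 targets Drenania, not Astania; it does not apply.
Duty = €530,763.08 × 9.5% = €50,422.49.
Total = €61,821.87 + €2,786.64 + €50,422.49 = €115,031.00.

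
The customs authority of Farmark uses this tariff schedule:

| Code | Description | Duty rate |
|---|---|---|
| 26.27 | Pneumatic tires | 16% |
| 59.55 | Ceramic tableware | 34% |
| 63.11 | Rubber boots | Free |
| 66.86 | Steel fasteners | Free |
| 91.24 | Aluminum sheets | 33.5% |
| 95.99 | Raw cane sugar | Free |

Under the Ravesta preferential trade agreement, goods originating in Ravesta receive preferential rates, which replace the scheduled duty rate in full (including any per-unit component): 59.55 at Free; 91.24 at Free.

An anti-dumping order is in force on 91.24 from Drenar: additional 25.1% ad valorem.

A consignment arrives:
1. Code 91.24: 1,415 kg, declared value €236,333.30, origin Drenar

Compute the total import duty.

Line 1 (91.24, Drenar, 1,415 kg, €236,333.30):
Base rate for 91.24 is 33.5%.
91.24 has an FTA preferential rate, but origin Drenar is not Ravesta; base rate stands.
Additional duty on 91.24 from Drenar: +25.1%. Applied ad valorem rate: 33.5% + 25.1% = 58.6%.
Duty = €236,333.30 × 58.6% = €138,491.31.

€138,491.31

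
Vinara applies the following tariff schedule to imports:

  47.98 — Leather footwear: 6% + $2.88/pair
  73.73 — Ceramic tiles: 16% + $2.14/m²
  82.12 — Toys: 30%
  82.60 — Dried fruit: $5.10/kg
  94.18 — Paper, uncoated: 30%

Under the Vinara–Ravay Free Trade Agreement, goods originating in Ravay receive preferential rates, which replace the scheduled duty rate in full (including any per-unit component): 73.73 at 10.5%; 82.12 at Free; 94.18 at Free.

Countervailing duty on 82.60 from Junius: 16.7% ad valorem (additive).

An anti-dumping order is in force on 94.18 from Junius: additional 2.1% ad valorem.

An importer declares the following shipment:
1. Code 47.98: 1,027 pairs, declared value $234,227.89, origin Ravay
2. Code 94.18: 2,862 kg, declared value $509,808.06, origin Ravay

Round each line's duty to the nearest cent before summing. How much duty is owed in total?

$17,011.43

Line 1 (47.98, Ravay, 1,027 pairs, $234,227.89):
Base rate for 47.98 is 6% + $2.88/pair.
Origin Ravay is the FTA partner but 47.98 is not on the preference list; base rate stands.
Duty = $234,227.89 × 6% + 1,027 × $2.88 = $17,011.43.
Line 2 (94.18, Ravay, 2,862 kg, $509,808.06):
Base rate for 94.18 is 30%.
Origin Ravay qualifies under the Vinara–Ravay agreement and 94.18 is covered: preferential rate Free applies instead.
The additional-duty order on 94.18 targets Junius, not Ravay; it does not apply.
Duty = $509,808.06 × 0% = $0.00.
Total = $17,011.43 + $0.00 = $17,011.43.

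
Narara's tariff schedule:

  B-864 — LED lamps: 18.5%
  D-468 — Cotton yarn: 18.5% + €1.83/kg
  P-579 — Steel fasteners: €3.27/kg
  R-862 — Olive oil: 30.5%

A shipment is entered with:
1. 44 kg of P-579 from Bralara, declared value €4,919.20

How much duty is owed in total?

Line 1 (P-579, Bralara, 44 kg, €4,919.20):
Base rate for P-579 is €3.27/kg.
Duty = 44 × €3.27 = €143.88.

€143.88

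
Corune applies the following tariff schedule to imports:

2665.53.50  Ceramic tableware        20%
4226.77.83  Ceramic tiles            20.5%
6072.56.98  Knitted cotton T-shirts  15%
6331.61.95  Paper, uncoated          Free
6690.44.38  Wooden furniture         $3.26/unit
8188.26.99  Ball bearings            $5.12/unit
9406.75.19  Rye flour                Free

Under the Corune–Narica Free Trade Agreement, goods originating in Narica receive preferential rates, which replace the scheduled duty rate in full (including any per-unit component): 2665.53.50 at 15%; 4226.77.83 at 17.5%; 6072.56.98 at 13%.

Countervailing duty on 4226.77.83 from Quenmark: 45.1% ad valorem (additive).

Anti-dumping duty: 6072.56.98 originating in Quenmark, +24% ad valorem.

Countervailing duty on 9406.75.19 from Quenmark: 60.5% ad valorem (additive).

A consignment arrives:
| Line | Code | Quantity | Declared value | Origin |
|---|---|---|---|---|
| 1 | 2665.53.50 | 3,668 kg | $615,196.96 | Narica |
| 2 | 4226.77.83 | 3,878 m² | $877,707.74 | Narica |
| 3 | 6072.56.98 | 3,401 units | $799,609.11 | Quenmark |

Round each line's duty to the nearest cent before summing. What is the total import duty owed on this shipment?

Line 1 (2665.53.50, Narica, 3,668 kg, $615,196.96):
Base rate for 2665.53.50 is 20%.
Origin Narica qualifies under the Corune–Narica agreement and 2665.53.50 is covered: preferential rate 15% applies instead.
Duty = $615,196.96 × 15% = $92,279.54.
Line 2 (4226.77.83, Narica, 3,878 m², $877,707.74):
Base rate for 4226.77.83 is 20.5%.
Origin Narica qualifies under the Corune–Narica agreement and 4226.77.83 is covered: preferential rate 17.5% applies instead.
The additional-duty order on 4226.77.83 targets Quenmark, not Narica; it does not apply.
Duty = $877,707.74 × 17.5% = $153,598.85.
Line 3 (6072.56.98, Quenmark, 3,401 units, $799,609.11):
Base rate for 6072.56.98 is 15%.
6072.56.98 has an FTA preferential rate, but origin Quenmark is not Narica; base rate stands.
Additional duty on 6072.56.98 from Quenmark: +24%. Applied ad valorem rate: 15% + 24% = 39%.
Duty = $799,609.11 × 39% = $311,847.55.
Total = $92,279.54 + $153,598.85 + $311,847.55 = $557,725.94.

$557,725.94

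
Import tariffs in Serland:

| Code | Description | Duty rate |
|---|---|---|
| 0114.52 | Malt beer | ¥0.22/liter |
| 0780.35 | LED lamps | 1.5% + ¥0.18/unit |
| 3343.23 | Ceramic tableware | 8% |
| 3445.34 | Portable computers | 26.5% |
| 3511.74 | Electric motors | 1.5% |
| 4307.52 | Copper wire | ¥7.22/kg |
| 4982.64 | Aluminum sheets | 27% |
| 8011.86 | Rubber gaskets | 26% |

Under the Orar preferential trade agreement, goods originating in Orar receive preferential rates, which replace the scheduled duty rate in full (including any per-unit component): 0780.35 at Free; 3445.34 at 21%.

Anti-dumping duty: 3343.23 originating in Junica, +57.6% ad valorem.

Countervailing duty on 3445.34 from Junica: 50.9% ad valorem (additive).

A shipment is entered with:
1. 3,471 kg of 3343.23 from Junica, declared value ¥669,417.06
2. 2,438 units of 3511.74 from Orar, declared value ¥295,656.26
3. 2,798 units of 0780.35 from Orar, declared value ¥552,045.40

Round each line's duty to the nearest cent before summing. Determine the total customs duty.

¥443,572.43

Line 1 (3343.23, Junica, 3,471 kg, ¥669,417.06):
Base rate for 3343.23 is 8%.
Additional duty on 3343.23 from Junica: +57.6%. Applied ad valorem rate: 8% + 57.6% = 65.6%.
Duty = ¥669,417.06 × 65.6% = ¥439,137.59.
Line 2 (3511.74, Orar, 2,438 units, ¥295,656.26):
Base rate for 3511.74 is 1.5%.
Origin Orar is the FTA partner but 3511.74 is not on the preference list; base rate stands.
Duty = ¥295,656.26 × 1.5% = ¥4,434.84.
Line 3 (0780.35, Orar, 2,798 units, ¥552,045.40):
Base rate for 0780.35 is 1.5% + ¥0.18/unit.
Origin Orar qualifies under the Serland–Orar agreement and 0780.35 is covered: preferential rate Free applies instead.
Duty = ¥552,045.40 × 0% = ¥0.00.
Total = ¥439,137.59 + ¥4,434.84 + ¥0.00 = ¥443,572.43.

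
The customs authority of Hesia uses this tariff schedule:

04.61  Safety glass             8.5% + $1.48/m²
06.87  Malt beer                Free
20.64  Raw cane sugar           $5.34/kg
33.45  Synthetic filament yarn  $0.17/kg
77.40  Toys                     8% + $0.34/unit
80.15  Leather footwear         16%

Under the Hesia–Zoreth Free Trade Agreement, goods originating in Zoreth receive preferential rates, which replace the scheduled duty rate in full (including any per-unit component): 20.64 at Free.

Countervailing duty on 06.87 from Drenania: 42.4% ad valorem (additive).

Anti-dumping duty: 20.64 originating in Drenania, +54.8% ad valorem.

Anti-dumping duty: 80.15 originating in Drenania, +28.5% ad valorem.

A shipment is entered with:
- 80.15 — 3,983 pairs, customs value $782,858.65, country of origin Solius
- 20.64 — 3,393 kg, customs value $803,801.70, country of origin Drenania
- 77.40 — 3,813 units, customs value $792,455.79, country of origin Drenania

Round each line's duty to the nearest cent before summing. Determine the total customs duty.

Line 1 (80.15, Solius, 3,983 pairs, $782,858.65):
Base rate for 80.15 is 16%.
The additional-duty order on 80.15 targets Drenania, not Solius; it does not apply.
Duty = $782,858.65 × 16% = $125,257.38.
Line 2 (20.64, Drenania, 3,393 kg, $803,801.70):
Base rate for 20.64 is $5.34/kg.
20.64 has an FTA preferential rate, but origin Drenania is not Zoreth; base rate stands.
Additional duty on 20.64 from Drenania: +54.8% ad valorem. Applied ad valorem rate = 54.8%.
Duty = $803,801.70 × 54.8% + 3,393 × $5.34 = $458,601.95.
Line 3 (77.40, Drenania, 3,813 units, $792,455.79):
Base rate for 77.40 is 8% + $0.34/unit.
Duty = $792,455.79 × 8% + 3,813 × $0.34 = $64,692.88.
Total = $125,257.38 + $458,601.95 + $64,692.88 = $648,552.21.

$648,552.21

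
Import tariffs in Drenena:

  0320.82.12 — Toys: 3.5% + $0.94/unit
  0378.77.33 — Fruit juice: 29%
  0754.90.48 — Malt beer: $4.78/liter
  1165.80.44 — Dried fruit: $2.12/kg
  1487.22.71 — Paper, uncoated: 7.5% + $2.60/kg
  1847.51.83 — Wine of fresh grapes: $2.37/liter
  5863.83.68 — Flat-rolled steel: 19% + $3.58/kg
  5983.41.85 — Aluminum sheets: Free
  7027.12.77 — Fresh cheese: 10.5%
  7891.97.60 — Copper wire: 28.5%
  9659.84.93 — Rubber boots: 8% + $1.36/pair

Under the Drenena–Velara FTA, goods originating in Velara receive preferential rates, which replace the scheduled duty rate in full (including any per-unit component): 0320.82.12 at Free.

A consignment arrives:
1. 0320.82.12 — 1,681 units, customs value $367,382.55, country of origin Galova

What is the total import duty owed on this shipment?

Line 1 (0320.82.12, Galova, 1,681 units, $367,382.55):
Base rate for 0320.82.12 is 3.5% + $0.94/unit.
0320.82.12 has an FTA preferential rate, but origin Galova is not Velara; base rate stands.
Duty = $367,382.55 × 3.5% + 1,681 × $0.94 = $14,438.53.

$14,438.53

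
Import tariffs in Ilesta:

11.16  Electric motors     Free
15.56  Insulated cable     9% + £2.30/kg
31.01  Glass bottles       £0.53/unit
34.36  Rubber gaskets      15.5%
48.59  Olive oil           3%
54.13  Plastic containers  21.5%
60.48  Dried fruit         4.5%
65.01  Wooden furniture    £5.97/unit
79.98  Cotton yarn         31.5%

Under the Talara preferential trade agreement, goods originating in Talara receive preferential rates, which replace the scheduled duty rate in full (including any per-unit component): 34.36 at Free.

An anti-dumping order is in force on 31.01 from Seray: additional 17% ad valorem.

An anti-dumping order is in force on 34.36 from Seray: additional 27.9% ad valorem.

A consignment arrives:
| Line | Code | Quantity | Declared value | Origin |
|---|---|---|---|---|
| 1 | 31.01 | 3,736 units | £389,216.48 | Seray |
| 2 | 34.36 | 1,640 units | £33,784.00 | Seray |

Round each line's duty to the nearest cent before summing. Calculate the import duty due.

£82,809.14

Line 1 (31.01, Seray, 3,736 units, £389,216.48):
Base rate for 31.01 is £0.53/unit.
Additional duty on 31.01 from Seray: +17% ad valorem. Applied ad valorem rate = 17%.
Duty = £389,216.48 × 17% + 3,736 × £0.53 = £68,146.88.
Line 2 (34.36, Seray, 1,640 units, £33,784.00):
Base rate for 34.36 is 15.5%.
34.36 has an FTA preferential rate, but origin Seray is not Talara; base rate stands.
Additional duty on 34.36 from Seray: +27.9%. Applied ad valorem rate: 15.5% + 27.9% = 43.4%.
Duty = £33,784.00 × 43.4% = £14,662.26.
Total = £68,146.88 + £14,662.26 = £82,809.14.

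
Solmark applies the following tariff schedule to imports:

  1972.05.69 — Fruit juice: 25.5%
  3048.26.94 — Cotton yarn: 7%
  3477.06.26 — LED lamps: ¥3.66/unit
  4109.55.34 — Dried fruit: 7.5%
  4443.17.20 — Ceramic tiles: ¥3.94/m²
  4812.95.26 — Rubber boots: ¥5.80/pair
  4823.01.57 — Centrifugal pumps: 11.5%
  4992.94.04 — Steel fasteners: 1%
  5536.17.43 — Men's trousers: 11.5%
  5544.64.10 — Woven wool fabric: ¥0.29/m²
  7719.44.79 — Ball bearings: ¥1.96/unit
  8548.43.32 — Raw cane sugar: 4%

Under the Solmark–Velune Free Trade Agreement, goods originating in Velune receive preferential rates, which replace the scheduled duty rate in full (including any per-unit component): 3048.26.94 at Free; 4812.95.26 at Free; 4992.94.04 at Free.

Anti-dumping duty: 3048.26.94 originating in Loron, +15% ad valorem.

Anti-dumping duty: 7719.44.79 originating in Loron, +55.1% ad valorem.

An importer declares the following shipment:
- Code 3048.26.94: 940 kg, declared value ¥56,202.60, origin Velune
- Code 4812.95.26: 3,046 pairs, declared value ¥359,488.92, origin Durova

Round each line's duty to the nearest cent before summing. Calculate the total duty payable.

Line 1 (3048.26.94, Velune, 940 kg, ¥56,202.60):
Base rate for 3048.26.94 is 7%.
Origin Velune qualifies under the Solmark–Velune agreement and 3048.26.94 is covered: preferential rate Free applies instead.
The additional-duty order on 3048.26.94 targets Loron, not Velune; it does not apply.
Duty = ¥56,202.60 × 0% = ¥0.00.
Line 2 (4812.95.26, Durova, 3,046 pairs, ¥359,488.92):
Base rate for 4812.95.26 is ¥5.80/pair.
4812.95.26 has an FTA preferential rate, but origin Durova is not Velune; base rate stands.
Duty = 3,046 × ¥5.80 = ¥17,666.80.
Total = ¥0.00 + ¥17,666.80 = ¥17,666.80.

¥17,666.80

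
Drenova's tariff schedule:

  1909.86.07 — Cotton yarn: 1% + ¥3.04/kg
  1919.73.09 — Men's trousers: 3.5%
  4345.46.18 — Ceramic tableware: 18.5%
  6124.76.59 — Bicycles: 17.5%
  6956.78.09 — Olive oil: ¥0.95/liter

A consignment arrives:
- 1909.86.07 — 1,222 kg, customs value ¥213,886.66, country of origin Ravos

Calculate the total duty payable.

Line 1 (1909.86.07, Ravos, 1,222 kg, ¥213,886.66):
Base rate for 1909.86.07 is 1% + ¥3.04/kg.
Duty = ¥213,886.66 × 1% + 1,222 × ¥3.04 = ¥5,853.75.

¥5,853.75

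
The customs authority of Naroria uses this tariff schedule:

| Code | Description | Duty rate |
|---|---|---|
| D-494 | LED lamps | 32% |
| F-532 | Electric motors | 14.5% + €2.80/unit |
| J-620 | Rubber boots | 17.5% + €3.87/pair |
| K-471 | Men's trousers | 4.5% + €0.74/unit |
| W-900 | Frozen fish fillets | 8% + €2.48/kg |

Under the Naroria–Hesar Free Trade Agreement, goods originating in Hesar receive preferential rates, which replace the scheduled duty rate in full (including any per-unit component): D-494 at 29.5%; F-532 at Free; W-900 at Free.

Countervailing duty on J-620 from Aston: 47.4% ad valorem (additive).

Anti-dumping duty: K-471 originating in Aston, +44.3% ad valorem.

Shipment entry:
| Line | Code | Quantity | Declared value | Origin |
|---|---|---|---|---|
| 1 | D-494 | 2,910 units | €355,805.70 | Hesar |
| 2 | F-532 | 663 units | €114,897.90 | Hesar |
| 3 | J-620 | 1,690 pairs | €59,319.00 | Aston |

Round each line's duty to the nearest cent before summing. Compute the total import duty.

€150,001.01

Line 1 (D-494, Hesar, 2,910 units, €355,805.70):
Base rate for D-494 is 32%.
Origin Hesar qualifies under the Naroria–Hesar agreement and D-494 is covered: preferential rate 29.5% applies instead.
Duty = €355,805.70 × 29.5% = €104,962.68.
Line 2 (F-532, Hesar, 663 units, €114,897.90):
Base rate for F-532 is 14.5% + €2.80/unit.
Origin Hesar qualifies under the Naroria–Hesar agreement and F-532 is covered: preferential rate Free applies instead.
Duty = €114,897.90 × 0% = €0.00.
Line 3 (J-620, Aston, 1,690 pairs, €59,319.00):
Base rate for J-620 is 17.5% + €3.87/pair.
Additional duty on J-620 from Aston: +47.4%. Applied ad valorem rate: 17.5% + 47.4% = 64.9%.
Duty = €59,319.00 × 64.9% + 1,690 × €3.87 = €45,038.33.
Total = €104,962.68 + €0.00 + €45,038.33 = €150,001.01.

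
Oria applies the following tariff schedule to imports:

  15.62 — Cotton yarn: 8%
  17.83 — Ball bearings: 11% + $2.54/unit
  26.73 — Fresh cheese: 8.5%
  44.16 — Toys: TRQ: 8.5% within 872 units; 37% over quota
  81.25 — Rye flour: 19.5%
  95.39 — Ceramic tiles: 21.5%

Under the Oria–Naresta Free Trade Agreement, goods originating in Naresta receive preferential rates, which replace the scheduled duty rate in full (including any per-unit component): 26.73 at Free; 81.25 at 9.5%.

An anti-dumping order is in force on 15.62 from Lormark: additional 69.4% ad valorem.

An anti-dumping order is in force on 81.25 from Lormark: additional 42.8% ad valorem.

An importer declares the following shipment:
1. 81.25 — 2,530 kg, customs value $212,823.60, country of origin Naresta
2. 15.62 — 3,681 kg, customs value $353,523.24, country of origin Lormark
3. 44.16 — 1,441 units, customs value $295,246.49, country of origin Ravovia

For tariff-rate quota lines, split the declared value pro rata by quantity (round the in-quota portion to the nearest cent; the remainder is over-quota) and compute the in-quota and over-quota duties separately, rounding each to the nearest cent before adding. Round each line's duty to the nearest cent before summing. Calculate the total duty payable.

$352,167.17

Line 1 (81.25, Naresta, 2,530 kg, $212,823.60):
Base rate for 81.25 is 19.5%.
Origin Naresta qualifies under the Oria–Naresta agreement and 81.25 is covered: preferential rate 9.5% applies instead.
The additional-duty order on 81.25 targets Lormark, not Naresta; it does not apply.
Duty = $212,823.60 × 9.5% = $20,218.24.
Line 2 (15.62, Lormark, 3,681 kg, $353,523.24):
Base rate for 15.62 is 8%.
Additional duty on 15.62 from Lormark: +69.4%. Applied ad valorem rate: 8% + 69.4% = 77.4%.
Duty = $353,523.24 × 77.4% = $273,626.99.
Line 3 (44.16, Ravovia, 1,441 units, $295,246.49):
Code 44.16 is under a tariff-rate quota (threshold 872 units). In-quota: 872 units at 8.5%; over-quota: 569 units at 37%.
Pro-rata value split: in-quota = $295,246.49 × 872/1,441 = $178,664.08; over-quota = $295,246.49 − $178,664.08 = $116,582.41.
In-quota duty = $178,664.08 × 8.5% = $15,186.45. Over-quota duty = $116,582.41 × 37% = $43,135.49.
Line duty = $15,186.45 + $43,135.49 = $58,321.94.
Total = $20,218.24 + $273,626.99 + $58,321.94 = $352,167.17.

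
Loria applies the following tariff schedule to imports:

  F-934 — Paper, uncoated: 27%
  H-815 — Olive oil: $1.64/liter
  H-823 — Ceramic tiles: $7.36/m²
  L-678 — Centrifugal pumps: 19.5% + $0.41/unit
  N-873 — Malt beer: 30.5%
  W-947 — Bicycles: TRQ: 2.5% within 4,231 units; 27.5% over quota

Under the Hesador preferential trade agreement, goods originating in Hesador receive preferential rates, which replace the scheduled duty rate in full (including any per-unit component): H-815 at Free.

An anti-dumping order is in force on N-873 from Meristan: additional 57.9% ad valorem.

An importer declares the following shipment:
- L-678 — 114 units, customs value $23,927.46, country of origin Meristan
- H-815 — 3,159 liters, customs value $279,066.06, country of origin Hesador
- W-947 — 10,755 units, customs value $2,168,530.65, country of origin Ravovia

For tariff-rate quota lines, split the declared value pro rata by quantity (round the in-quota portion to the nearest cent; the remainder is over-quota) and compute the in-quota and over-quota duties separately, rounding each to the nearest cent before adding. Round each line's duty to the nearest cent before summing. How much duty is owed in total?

Line 1 (L-678, Meristan, 114 units, $23,927.46):
Base rate for L-678 is 19.5% + $0.41/unit.
Duty = $23,927.46 × 19.5% + 114 × $0.41 = $4,712.59.
Line 2 (H-815, Hesador, 3,159 liters, $279,066.06):
Base rate for H-815 is $1.64/liter.
Origin Hesador qualifies under the Loria–Hesador agreement and H-815 is covered: preferential rate Free applies instead.
Duty = $279,066.06 × 0% = $0.00.
Line 3 (W-947, Ravovia, 10,755 units, $2,168,530.65):
Code W-947 is under a tariff-rate quota (threshold 4,231 units). In-quota: 4,231 units at 2.5%; over-quota: 6,524 units at 27.5%.
Pro-rata value split: in-quota = $2,168,530.65 × 4,231/10,755 = $853,096.53; over-quota = $2,168,530.65 − $853,096.53 = $1,315,434.12.
In-quota duty = $853,096.53 × 2.5% = $21,327.41. Over-quota duty = $1,315,434.12 × 27.5% = $361,744.38.
Line duty = $21,327.41 + $361,744.38 = $383,071.79.
Total = $4,712.59 + $0.00 + $383,071.79 = $387,784.38.

$387,784.38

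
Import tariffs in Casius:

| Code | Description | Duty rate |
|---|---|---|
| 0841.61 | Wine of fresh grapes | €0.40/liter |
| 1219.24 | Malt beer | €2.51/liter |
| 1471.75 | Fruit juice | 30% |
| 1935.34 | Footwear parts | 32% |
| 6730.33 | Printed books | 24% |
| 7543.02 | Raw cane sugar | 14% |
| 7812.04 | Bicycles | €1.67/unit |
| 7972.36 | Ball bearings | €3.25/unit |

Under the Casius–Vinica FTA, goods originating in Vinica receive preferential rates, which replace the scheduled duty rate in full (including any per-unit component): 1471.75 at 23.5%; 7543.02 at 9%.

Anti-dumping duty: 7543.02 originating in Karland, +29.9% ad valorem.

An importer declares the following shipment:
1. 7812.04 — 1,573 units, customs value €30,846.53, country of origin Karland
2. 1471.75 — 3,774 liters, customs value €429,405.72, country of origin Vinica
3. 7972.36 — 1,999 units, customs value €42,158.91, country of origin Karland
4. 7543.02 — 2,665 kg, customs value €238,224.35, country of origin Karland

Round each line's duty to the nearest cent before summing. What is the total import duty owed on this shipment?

€214,614.49

Line 1 (7812.04, Karland, 1,573 units, €30,846.53):
Base rate for 7812.04 is €1.67/unit.
Duty = 1,573 × €1.67 = €2,626.91.
Line 2 (1471.75, Vinica, 3,774 liters, €429,405.72):
Base rate for 1471.75 is 30%.
Origin Vinica qualifies under the Casius–Vinica agreement and 1471.75 is covered: preferential rate 23.5% applies instead.
Duty = €429,405.72 × 23.5% = €100,910.34.
Line 3 (7972.36, Karland, 1,999 units, €42,158.91):
Base rate for 7972.36 is €3.25/unit.
Duty = 1,999 × €3.25 = €6,496.75.
Line 4 (7543.02, Karland, 2,665 kg, €238,224.35):
Base rate for 7543.02 is 14%.
7543.02 has an FTA preferential rate, but origin Karland is not Vinica; base rate stands.
Additional duty on 7543.02 from Karland: +29.9%. Applied ad valorem rate: 14% + 29.9% = 43.9%.
Duty = €238,224.35 × 43.9% = €104,580.49.
Total = €2,626.91 + €100,910.34 + €6,496.75 + €104,580.49 = €214,614.49.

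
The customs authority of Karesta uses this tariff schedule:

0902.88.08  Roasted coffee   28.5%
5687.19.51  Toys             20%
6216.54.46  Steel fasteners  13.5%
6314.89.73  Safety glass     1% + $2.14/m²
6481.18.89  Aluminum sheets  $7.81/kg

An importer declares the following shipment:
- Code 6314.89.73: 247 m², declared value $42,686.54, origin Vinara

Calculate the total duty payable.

Line 1 (6314.89.73, Vinara, 247 m², $42,686.54):
Base rate for 6314.89.73 is 1% + $2.14/m².
Duty = $42,686.54 × 1% + 247 × $2.14 = $955.45.

$955.45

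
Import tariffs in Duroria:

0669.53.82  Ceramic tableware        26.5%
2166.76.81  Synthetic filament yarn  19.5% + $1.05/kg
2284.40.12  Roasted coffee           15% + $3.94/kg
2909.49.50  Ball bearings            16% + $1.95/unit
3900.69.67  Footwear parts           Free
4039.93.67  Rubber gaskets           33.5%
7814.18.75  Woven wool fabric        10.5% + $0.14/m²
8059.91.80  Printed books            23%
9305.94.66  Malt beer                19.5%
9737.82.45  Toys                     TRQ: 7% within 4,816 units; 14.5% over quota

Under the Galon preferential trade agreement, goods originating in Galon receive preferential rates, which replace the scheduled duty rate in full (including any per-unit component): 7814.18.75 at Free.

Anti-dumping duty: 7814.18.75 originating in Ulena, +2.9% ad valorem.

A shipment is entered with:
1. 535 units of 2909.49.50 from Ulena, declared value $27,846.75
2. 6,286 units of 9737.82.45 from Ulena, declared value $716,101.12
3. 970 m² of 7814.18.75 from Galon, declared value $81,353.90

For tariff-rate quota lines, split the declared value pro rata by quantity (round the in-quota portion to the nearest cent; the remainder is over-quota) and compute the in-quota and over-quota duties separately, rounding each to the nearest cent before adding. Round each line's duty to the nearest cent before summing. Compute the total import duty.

$68,185.49

Line 1 (2909.49.50, Ulena, 535 units, $27,846.75):
Base rate for 2909.49.50 is 16% + $1.95/unit.
Duty = $27,846.75 × 16% + 535 × $1.95 = $5,498.73.
Line 2 (9737.82.45, Ulena, 6,286 units, $716,101.12):
Code 9737.82.45 is under a tariff-rate quota (threshold 4,816 units). In-quota: 4,816 units at 7%; over-quota: 1,470 units at 14.5%.
Pro-rata value split: in-quota = $716,101.12 × 4,816/6,286 = $548,638.72; over-quota = $716,101.12 − $548,638.72 = $167,462.40.
In-quota duty = $548,638.72 × 7% = $38,404.71. Over-quota duty = $167,462.40 × 14.5% = $24,282.05.
Line duty = $38,404.71 + $24,282.05 = $62,686.76.
Line 3 (7814.18.75, Galon, 970 m², $81,353.90):
Base rate for 7814.18.75 is 10.5% + $0.14/m².
Origin Galon qualifies under the Duroria–Galon agreement and 7814.18.75 is covered: preferential rate Free applies instead.
The additional-duty order on 7814.18.75 targets Ulena, not Galon; it does not apply.
Duty = $81,353.90 × 0% = $0.00.
Total = $5,498.73 + $62,686.76 + $0.00 = $68,185.49.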